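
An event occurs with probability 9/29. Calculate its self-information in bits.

Information content I(x) = -log₂(p(x))
I = -log₂(9/29) = -log₂(0.3103)
I = 1.6881 bits


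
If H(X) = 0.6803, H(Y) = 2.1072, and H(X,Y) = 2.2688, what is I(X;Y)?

I(X;Y) = H(X) + H(Y) - H(X,Y)
I(X;Y) = 0.6803 + 2.1072 - 2.2688 = 0.5187 bits


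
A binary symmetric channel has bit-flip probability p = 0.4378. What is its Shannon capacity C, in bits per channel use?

For BSC with error probability p:
C = 1 - H(p) where H(p) is binary entropy
H(0.4378) = -0.4378 × log₂(0.4378) - 0.5622 × log₂(0.5622)
H(p) = 0.9888
C = 1 - 0.9888 = 0.0112 bits/use


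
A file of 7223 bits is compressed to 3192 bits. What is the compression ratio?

Compression ratio = Original / Compressed
= 7223 / 3192 = 2.26:1


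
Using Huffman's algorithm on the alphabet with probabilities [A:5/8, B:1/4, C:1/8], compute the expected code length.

Huffman tree construction:
Combine smallest probabilities repeatedly
Resulting codes:
  A: 1 (length 1)
  B: 01 (length 2)
  C: 00 (length 2)
Average length = Σ p(s) × length(s) = 1.3750 bits


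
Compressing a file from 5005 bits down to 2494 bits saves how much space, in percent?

Space savings = (1 - Compressed/Original) × 100%
= (1 - 2494/5005) × 100%
= 50.17%


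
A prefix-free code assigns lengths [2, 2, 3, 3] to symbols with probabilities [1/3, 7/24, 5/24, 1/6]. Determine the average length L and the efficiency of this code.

Average length L = Σ p_i × l_i = 2.3750 bits
Entropy H = 1.9491 bits
Efficiency η = H/L × 100% = 82.07%


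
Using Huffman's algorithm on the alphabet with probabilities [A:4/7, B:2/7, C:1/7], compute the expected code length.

Huffman tree construction:
Combine smallest probabilities repeatedly
Resulting codes:
  A: 1 (length 1)
  B: 01 (length 2)
  C: 00 (length 2)
Average length = Σ p(s) × length(s) = 1.4286 bits


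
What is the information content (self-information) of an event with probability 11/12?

Information content I(x) = -log₂(p(x))
I = -log₂(11/12) = -log₂(0.9167)
I = 0.1255 bits


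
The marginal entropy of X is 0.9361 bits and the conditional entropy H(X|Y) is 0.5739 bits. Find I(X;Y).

I(X;Y) = H(X) - H(X|Y)
I(X;Y) = 0.9361 - 0.5739 = 0.3622 bits


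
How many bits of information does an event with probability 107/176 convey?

Information content I(x) = -log₂(p(x))
I = -log₂(107/176) = -log₂(0.6080)
I = 0.7180 bits


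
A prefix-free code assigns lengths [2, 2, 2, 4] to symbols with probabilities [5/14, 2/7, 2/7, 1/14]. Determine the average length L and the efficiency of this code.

Average length L = Σ p_i × l_i = 2.1429 bits
Entropy H = 1.8352 bits
Efficiency η = H/L × 100% = 85.64%


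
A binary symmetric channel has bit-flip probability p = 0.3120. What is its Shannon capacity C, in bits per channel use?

For BSC with error probability p:
C = 1 - H(p) where H(p) is binary entropy
H(0.3120) = -0.3120 × log₂(0.3120) - 0.6880 × log₂(0.6880)
H(p) = 0.8955
C = 1 - 0.8955 = 0.1045 bits/use


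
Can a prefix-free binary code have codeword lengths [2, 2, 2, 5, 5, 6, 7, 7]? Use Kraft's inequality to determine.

Kraft inequality: Σ 2^(-l_i) ≤ 1 for prefix-free code
Calculating: 2^(-2) + 2^(-2) + 2^(-2) + 2^(-5) + 2^(-5) + 2^(-6) + 2^(-7) + 2^(-7)
= 0.25 + 0.25 + 0.25 + 0.03125 + 0.03125 + 0.015625 + 0.0078125 + 0.0078125
= 0.8438
Since 0.8438 ≤ 1, prefix-free code exists


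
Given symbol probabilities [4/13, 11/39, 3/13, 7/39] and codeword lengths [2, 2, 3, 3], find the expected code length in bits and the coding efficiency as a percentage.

Average length L = Σ p_i × l_i = 2.4103 bits
Entropy H = 1.9712 bits
Efficiency η = H/L × 100% = 81.78%


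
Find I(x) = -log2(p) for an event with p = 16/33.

Information content I(x) = -log₂(p(x))
I = -log₂(16/33) = -log₂(0.4848)
I = 1.0444 bits


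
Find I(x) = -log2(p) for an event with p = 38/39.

Information content I(x) = -log₂(p(x))
I = -log₂(38/39) = -log₂(0.9744)
I = 0.0375 bits


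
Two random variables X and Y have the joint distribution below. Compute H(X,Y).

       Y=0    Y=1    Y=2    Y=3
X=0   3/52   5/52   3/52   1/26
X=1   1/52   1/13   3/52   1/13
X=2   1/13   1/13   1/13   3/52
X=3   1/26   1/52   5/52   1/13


H(X,Y) = -Σ p(x,y) log₂ p(x,y)
  p(0,0)=3/52: -0.0577 × log₂(0.0577) = 0.2374
  p(0,1)=5/52: -0.0962 × log₂(0.0962) = 0.3249
  p(0,2)=3/52: -0.0577 × log₂(0.0577) = 0.2374
  p(0,3)=1/26: -0.0385 × log₂(0.0385) = 0.1808
  p(1,0)=1/52: -0.0192 × log₂(0.0192) = 0.1096
  p(1,1)=1/13: -0.0769 × log₂(0.0769) = 0.2846
  p(1,2)=3/52: -0.0577 × log₂(0.0577) = 0.2374
  p(1,3)=1/13: -0.0769 × log₂(0.0769) = 0.2846
  p(2,0)=1/13: -0.0769 × log₂(0.0769) = 0.2846
  p(2,1)=1/13: -0.0769 × log₂(0.0769) = 0.2846
  p(2,2)=1/13: -0.0769 × log₂(0.0769) = 0.2846
  p(2,3)=3/52: -0.0577 × log₂(0.0577) = 0.2374
  p(3,0)=1/26: -0.0385 × log₂(0.0385) = 0.1808
  p(3,1)=1/52: -0.0192 × log₂(0.0192) = 0.1096
  p(3,2)=5/52: -0.0962 × log₂(0.0962) = 0.3249
  p(3,3)=1/13: -0.0769 × log₂(0.0769) = 0.2846
H(X,Y) = 3.8882 bits


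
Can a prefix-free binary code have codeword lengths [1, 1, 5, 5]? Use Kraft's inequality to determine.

Kraft inequality: Σ 2^(-l_i) ≤ 1 for prefix-free code
Calculating: 2^(-1) + 2^(-1) + 2^(-5) + 2^(-5)
= 0.5 + 0.5 + 0.03125 + 0.03125
= 1.0625
Since 1.0625 > 1, prefix-free code does not exist


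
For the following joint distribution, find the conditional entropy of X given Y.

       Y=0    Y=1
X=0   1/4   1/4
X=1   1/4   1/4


H(X|Y) = Σ_y p(y) H(X|Y=y)
  p(Y=0) = 1/2, H(X|Y=0) = 1.0000
  p(Y=1) = 1/2, H(X|Y=1) = 1.0000
H(X|Y) = 0.5000×1.0000 + 0.5000×1.0000 = 1.0000 bits


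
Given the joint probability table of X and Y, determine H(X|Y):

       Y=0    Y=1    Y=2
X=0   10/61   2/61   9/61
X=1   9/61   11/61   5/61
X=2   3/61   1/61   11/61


H(X|Y) = Σ_y p(y) H(X|Y=y)
  p(Y=0) = 22/61, H(X|Y=0) = 1.4365
  p(Y=1) = 14/61, H(X|Y=1) = 0.9464
  p(Y=2) = 25/61, H(X|Y=2) = 1.5161
H(X|Y) = 0.3607×1.4365 + 0.2295×0.9464 + 0.4098×1.5161 = 1.3567 bits


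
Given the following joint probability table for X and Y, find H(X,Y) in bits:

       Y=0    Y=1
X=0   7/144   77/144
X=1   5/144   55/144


H(X,Y) = -Σ p(x,y) log₂ p(x,y)
  p(0,0)=7/144: -0.0486 × log₂(0.0486) = 0.2121
  p(0,1)=77/144: -0.5347 × log₂(0.5347) = 0.4829
  p(1,0)=5/144: -0.0347 × log₂(0.0347) = 0.1683
  p(1,1)=55/144: -0.3819 × log₂(0.3819) = 0.5304
H(X,Y) = 1.3937 bits


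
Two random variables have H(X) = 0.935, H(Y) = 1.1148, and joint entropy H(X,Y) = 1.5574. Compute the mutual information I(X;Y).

I(X;Y) = H(X) + H(Y) - H(X,Y)
I(X;Y) = 0.935 + 1.1148 - 1.5574 = 0.4924 bits


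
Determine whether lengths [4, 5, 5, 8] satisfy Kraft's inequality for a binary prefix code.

Kraft inequality: Σ 2^(-l_i) ≤ 1 for prefix-free code
Calculating: 2^(-4) + 2^(-5) + 2^(-5) + 2^(-8)
= 0.0625 + 0.03125 + 0.03125 + 0.00390625
= 0.1289
Since 0.1289 ≤ 1, prefix-free code exists


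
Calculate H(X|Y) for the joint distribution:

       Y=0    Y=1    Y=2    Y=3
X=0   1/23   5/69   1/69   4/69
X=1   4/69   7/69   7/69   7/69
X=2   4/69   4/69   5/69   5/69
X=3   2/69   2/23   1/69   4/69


H(X|Y) = Σ_y p(y) H(X|Y=y)
  p(Y=0) = 13/69, H(X|Y=0) = 1.9501
  p(Y=1) = 22/69, H(X|Y=1) = 1.9698
  p(Y=2) = 14/69, H(X|Y=2) = 1.5744
  p(Y=3) = 20/69, H(X|Y=3) = 1.9589
H(X|Y) = 0.1884×1.9501 + 0.3188×1.9698 + 0.2029×1.5744 + 0.2899×1.9589 = 1.8827 bits


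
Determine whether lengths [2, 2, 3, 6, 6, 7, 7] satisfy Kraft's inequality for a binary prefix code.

Kraft inequality: Σ 2^(-l_i) ≤ 1 for prefix-free code
Calculating: 2^(-2) + 2^(-2) + 2^(-3) + 2^(-6) + 2^(-6) + 2^(-7) + 2^(-7)
= 0.25 + 0.25 + 0.125 + 0.015625 + 0.015625 + 0.0078125 + 0.0078125
= 0.6719
Since 0.6719 ≤ 1, prefix-free code exists


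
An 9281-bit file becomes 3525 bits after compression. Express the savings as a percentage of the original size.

Space savings = (1 - Compressed/Original) × 100%
= (1 - 3525/9281) × 100%
= 62.02%


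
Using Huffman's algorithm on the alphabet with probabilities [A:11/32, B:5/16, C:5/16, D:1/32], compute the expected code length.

Huffman tree construction:
Combine smallest probabilities repeatedly
Resulting codes:
  A: 11 (length 2)
  B: 01 (length 2)
  C: 10 (length 2)
  D: 00 (length 2)
Average length = Σ p(s) × length(s) = 2.0000 bits


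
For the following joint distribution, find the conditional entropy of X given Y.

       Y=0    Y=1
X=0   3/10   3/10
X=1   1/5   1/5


H(X|Y) = Σ_y p(y) H(X|Y=y)
  p(Y=0) = 1/2, H(X|Y=0) = 0.9710
  p(Y=1) = 1/2, H(X|Y=1) = 0.9710
H(X|Y) = 0.5000×0.9710 + 0.5000×0.9710 = 0.9710 bits


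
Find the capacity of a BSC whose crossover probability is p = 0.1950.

For BSC with error probability p:
C = 1 - H(p) where H(p) is binary entropy
H(0.1950) = -0.1950 × log₂(0.1950) - 0.8050 × log₂(0.8050)
H(p) = 0.7118
C = 1 - 0.7118 = 0.2882 bits/use


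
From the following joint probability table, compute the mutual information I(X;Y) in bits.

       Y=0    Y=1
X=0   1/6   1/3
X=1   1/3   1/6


H(X) = 1.0000, H(Y) = 1.0000, H(X,Y) = 1.9183
I(X;Y) = H(X) + H(Y) - H(X,Y) = 0.0817 bits


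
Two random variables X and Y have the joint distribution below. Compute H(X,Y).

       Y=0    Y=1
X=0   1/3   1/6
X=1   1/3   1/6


H(X,Y) = -Σ p(x,y) log₂ p(x,y)
  p(0,0)=1/3: -0.3333 × log₂(0.3333) = 0.5283
  p(0,1)=1/6: -0.1667 × log₂(0.1667) = 0.4308
  p(1,0)=1/3: -0.3333 × log₂(0.3333) = 0.5283
  p(1,1)=1/6: -0.1667 × log₂(0.1667) = 0.4308
H(X,Y) = 1.9183 bits


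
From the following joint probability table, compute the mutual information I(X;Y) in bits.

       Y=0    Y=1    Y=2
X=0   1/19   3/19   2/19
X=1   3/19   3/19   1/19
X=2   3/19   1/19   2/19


H(X) = 1.5810, H(Y) = 1.5683, H(X,Y) = 3.0364
I(X;Y) = H(X) + H(Y) - H(X,Y) = 0.1130 bits


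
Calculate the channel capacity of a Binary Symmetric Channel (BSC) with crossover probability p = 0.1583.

For BSC with error probability p:
C = 1 - H(p) where H(p) is binary entropy
H(0.1583) = -0.1583 × log₂(0.1583) - 0.8417 × log₂(0.8417)
H(p) = 0.6302
C = 1 - 0.6302 = 0.3698 bits/use


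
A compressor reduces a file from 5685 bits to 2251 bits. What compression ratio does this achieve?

Compression ratio = Original / Compressed
= 5685 / 2251 = 2.53:1


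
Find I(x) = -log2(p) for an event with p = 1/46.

Information content I(x) = -log₂(p(x))
I = -log₂(1/46) = -log₂(0.0217)
I = 5.5236 bits


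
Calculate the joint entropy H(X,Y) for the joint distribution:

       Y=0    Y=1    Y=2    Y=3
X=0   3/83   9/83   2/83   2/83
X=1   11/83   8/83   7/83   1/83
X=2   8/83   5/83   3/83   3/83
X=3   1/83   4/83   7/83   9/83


H(X,Y) = -Σ p(x,y) log₂ p(x,y)
  p(0,0)=3/83: -0.0361 × log₂(0.0361) = 0.1731
  p(0,1)=9/83: -0.1084 × log₂(0.1084) = 0.3475
  p(0,2)=2/83: -0.0241 × log₂(0.0241) = 0.1295
  p(0,3)=2/83: -0.0241 × log₂(0.0241) = 0.1295
  p(1,0)=11/83: -0.1325 × log₂(0.1325) = 0.3864
  p(1,1)=8/83: -0.0964 × log₂(0.0964) = 0.3253
  p(1,2)=7/83: -0.0843 × log₂(0.0843) = 0.3009
  p(1,3)=1/83: -0.0120 × log₂(0.0120) = 0.0768
  p(2,0)=8/83: -0.0964 × log₂(0.0964) = 0.3253
  p(2,1)=5/83: -0.0602 × log₂(0.0602) = 0.2442
  p(2,2)=3/83: -0.0361 × log₂(0.0361) = 0.1731
  p(2,3)=3/83: -0.0361 × log₂(0.0361) = 0.1731
  p(3,0)=1/83: -0.0120 × log₂(0.0120) = 0.0768
  p(3,1)=4/83: -0.0482 × log₂(0.0482) = 0.2108
  p(3,2)=7/83: -0.0843 × log₂(0.0843) = 0.3009
  p(3,3)=9/83: -0.1084 × log₂(0.1084) = 0.3475
H(X,Y) = 3.7209 bits


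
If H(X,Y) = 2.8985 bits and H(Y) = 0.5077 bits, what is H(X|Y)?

Chain rule: H(X,Y) = H(X|Y) + H(Y)
H(X|Y) = H(X,Y) - H(Y) = 2.8985 - 0.5077 = 2.3908 bits


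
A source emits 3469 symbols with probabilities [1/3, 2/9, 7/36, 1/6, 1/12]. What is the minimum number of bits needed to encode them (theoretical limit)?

Entropy H = 2.1995 bits/symbol
Minimum bits = H × n = 2.1995 × 3469
= 7630.03 bits


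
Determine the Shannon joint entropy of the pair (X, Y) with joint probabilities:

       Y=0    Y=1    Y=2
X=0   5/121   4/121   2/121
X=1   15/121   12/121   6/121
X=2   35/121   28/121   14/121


H(X,Y) = -Σ p(x,y) log₂ p(x,y)
  p(0,0)=5/121: -0.0413 × log₂(0.0413) = 0.1900
  p(0,1)=4/121: -0.0331 × log₂(0.0331) = 0.1626
  p(0,2)=2/121: -0.0165 × log₂(0.0165) = 0.0978
  p(1,0)=15/121: -0.1240 × log₂(0.1240) = 0.3734
  p(1,1)=12/121: -0.0992 × log₂(0.0992) = 0.3306
  p(1,2)=6/121: -0.0496 × log₂(0.0496) = 0.2149
  p(2,0)=35/121: -0.2893 × log₂(0.2893) = 0.5176
  p(2,1)=28/121: -0.2314 × log₂(0.2314) = 0.4886
  p(2,2)=14/121: -0.1157 × log₂(0.1157) = 0.3600
H(X,Y) = 2.7356 bits


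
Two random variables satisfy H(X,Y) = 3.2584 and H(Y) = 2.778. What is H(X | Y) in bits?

Chain rule: H(X,Y) = H(X|Y) + H(Y)
H(X|Y) = H(X,Y) - H(Y) = 3.2584 - 2.778 = 0.4804 bits


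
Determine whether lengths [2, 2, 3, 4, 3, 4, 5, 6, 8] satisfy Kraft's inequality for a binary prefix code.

Kraft inequality: Σ 2^(-l_i) ≤ 1 for prefix-free code
Calculating: 2^(-2) + 2^(-2) + 2^(-3) + 2^(-4) + 2^(-3) + 2^(-4) + 2^(-5) + 2^(-6) + 2^(-8)
= 0.25 + 0.25 + 0.125 + 0.0625 + 0.125 + 0.0625 + 0.03125 + 0.015625 + 0.00390625
= 0.9258
Since 0.9258 ≤ 1, prefix-free code exists


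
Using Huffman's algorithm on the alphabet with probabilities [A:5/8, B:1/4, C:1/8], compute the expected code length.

Huffman tree construction:
Combine smallest probabilities repeatedly
Resulting codes:
  A: 1 (length 1)
  B: 01 (length 2)
  C: 00 (length 2)
Average length = Σ p(s) × length(s) = 1.3750 bits


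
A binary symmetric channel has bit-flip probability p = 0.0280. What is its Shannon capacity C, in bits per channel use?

For BSC with error probability p:
C = 1 - H(p) where H(p) is binary entropy
H(0.0280) = -0.0280 × log₂(0.0280) - 0.9720 × log₂(0.9720)
H(p) = 0.1843
C = 1 - 0.1843 = 0.8157 bits/use


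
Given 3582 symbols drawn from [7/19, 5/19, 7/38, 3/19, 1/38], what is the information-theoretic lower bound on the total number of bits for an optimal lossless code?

Entropy H = 2.0457 bits/symbol
Minimum bits = H × n = 2.0457 × 3582
= 7327.80 bits


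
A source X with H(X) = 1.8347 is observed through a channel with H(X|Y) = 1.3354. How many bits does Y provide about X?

I(X;Y) = H(X) - H(X|Y)
I(X;Y) = 1.8347 - 1.3354 = 0.4993 bits


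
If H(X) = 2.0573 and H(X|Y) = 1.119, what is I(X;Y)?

I(X;Y) = H(X) - H(X|Y)
I(X;Y) = 2.0573 - 1.119 = 0.9383 bits


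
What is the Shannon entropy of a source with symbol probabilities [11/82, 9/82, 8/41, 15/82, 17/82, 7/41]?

H(X) = -Σ p(x) log₂ p(x)
  -11/82 × log₂(11/82) = 0.3888
  -9/82 × log₂(9/82) = 0.3499
  -8/41 × log₂(8/41) = 0.4600
  -15/82 × log₂(15/82) = 0.4483
  -17/82 × log₂(17/82) = 0.4706
  -7/41 × log₂(7/41) = 0.4354
H(X) = 2.5530 bits


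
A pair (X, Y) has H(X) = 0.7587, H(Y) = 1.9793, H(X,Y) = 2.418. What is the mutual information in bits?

I(X;Y) = H(X) + H(Y) - H(X,Y)
I(X;Y) = 0.7587 + 1.9793 - 2.418 = 0.32 bits


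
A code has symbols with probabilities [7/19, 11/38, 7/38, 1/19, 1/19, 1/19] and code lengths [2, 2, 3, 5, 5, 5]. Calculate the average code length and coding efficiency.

Average length L = Σ p_i × l_i = 2.6579 bits
Entropy H = 2.1688 bits
Efficiency η = H/L × 100% = 81.60%


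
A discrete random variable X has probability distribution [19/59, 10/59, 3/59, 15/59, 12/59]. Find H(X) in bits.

H(X) = -Σ p(x) log₂ p(x)
  -19/59 × log₂(19/59) = 0.5264
  -10/59 × log₂(10/59) = 0.4340
  -3/59 × log₂(3/59) = 0.2185
  -15/59 × log₂(15/59) = 0.5023
  -12/59 × log₂(12/59) = 0.4673
H(X) = 2.1486 bits


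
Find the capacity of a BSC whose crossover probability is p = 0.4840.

For BSC with error probability p:
C = 1 - H(p) where H(p) is binary entropy
H(0.4840) = -0.4840 × log₂(0.4840) - 0.5160 × log₂(0.5160)
H(p) = 0.9993
C = 1 - 0.9993 = 0.0007 bits/use


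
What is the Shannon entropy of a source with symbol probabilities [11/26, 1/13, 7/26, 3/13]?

H(X) = -Σ p(x) log₂ p(x)
  -11/26 × log₂(11/26) = 0.5250
  -1/13 × log₂(1/13) = 0.2846
  -7/26 × log₂(7/26) = 0.5097
  -3/13 × log₂(3/13) = 0.4882
H(X) = 1.8076 bits


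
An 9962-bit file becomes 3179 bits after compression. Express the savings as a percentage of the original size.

Space savings = (1 - Compressed/Original) × 100%
= (1 - 3179/9962) × 100%
= 68.09%


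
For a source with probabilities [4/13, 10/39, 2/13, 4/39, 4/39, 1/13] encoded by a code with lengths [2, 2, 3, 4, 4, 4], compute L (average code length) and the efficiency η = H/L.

Average length L = Σ p_i × l_i = 2.7179 bits
Entropy H = 2.4007 bits
Efficiency η = H/L × 100% = 88.33%


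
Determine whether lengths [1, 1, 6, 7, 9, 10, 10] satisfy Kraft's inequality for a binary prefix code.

Kraft inequality: Σ 2^(-l_i) ≤ 1 for prefix-free code
Calculating: 2^(-1) + 2^(-1) + 2^(-6) + 2^(-7) + 2^(-9) + 2^(-10) + 2^(-10)
= 0.5 + 0.5 + 0.015625 + 0.0078125 + 0.001953125 + 0.0009765625 + 0.0009765625
= 1.0273
Since 1.0273 > 1, prefix-free code does not exist


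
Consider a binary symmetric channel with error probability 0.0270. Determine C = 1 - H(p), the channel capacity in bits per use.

For BSC with error probability p:
C = 1 - H(p) where H(p) is binary entropy
H(0.0270) = -0.0270 × log₂(0.0270) - 0.9730 × log₂(0.9730)
H(p) = 0.1791
C = 1 - 0.1791 = 0.8209 bits/use


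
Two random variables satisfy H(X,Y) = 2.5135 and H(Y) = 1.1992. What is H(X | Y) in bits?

Chain rule: H(X,Y) = H(X|Y) + H(Y)
H(X|Y) = H(X,Y) - H(Y) = 2.5135 - 1.1992 = 1.3143 bits


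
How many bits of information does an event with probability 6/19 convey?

Information content I(x) = -log₂(p(x))
I = -log₂(6/19) = -log₂(0.3158)
I = 1.6630 bits


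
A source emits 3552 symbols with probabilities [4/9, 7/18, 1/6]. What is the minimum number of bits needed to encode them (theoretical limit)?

Entropy H = 1.4807 bits/symbol
Minimum bits = H × n = 1.4807 × 3552
= 5259.38 bits


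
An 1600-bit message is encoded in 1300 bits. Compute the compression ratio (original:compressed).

Compression ratio = Original / Compressed
= 1600 / 1300 = 1.23:1


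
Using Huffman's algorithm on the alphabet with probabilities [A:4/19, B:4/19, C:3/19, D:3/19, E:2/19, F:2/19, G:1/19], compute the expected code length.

Huffman tree construction:
Combine smallest probabilities repeatedly
Resulting codes:
  A: 00 (length 2)
  B: 01 (length 2)
  C: 101 (length 3)
  D: 110 (length 3)
  E: 1111 (length 4)
  F: 100 (length 3)
  G: 1110 (length 4)
Average length = Σ p(s) × length(s) = 2.7368 bits


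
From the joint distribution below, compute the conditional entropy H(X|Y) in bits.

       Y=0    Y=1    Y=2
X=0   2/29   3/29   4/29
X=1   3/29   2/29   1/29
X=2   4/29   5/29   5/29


H(X|Y) = Σ_y p(y) H(X|Y=y)
  p(Y=0) = 9/29, H(X|Y=0) = 1.5305
  p(Y=1) = 10/29, H(X|Y=1) = 1.4855
  p(Y=2) = 10/29, H(X|Y=2) = 1.3610
H(X|Y) = 0.3103×1.5305 + 0.3448×1.4855 + 0.3448×1.3610 = 1.4565 bits


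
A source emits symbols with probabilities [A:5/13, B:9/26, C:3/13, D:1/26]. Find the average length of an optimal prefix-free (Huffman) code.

Huffman tree construction:
Combine smallest probabilities repeatedly
Resulting codes:
  A: 0 (length 1)
  B: 11 (length 2)
  C: 101 (length 3)
  D: 100 (length 3)
Average length = Σ p(s) × length(s) = 1.8846 bits


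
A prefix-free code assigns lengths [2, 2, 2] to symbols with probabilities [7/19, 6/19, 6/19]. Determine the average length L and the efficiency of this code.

Average length L = Σ p_i × l_i = 2.0000 bits
Entropy H = 1.5810 bits
Efficiency η = H/L × 100% = 79.05%


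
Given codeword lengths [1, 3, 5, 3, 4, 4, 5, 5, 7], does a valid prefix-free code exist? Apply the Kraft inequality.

Kraft inequality: Σ 2^(-l_i) ≤ 1 for prefix-free code
Calculating: 2^(-1) + 2^(-3) + 2^(-5) + 2^(-3) + 2^(-4) + 2^(-4) + 2^(-5) + 2^(-5) + 2^(-7)
= 0.5 + 0.125 + 0.03125 + 0.125 + 0.0625 + 0.0625 + 0.03125 + 0.03125 + 0.0078125
= 0.9766
Since 0.9766 ≤ 1, prefix-free code exists


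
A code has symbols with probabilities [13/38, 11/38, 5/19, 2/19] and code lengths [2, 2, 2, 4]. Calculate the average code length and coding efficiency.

Average length L = Σ p_i × l_i = 2.2105 bits
Entropy H = 1.8959 bits
Efficiency η = H/L × 100% = 85.76%


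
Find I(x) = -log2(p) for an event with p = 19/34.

Information content I(x) = -log₂(p(x))
I = -log₂(19/34) = -log₂(0.5588)
I = 0.8395 bits


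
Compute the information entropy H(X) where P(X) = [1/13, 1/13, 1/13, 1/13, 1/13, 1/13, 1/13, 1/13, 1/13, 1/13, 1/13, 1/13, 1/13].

H(X) = -Σ p(x) log₂ p(x)
  -1/13 × log₂(1/13) = 0.2846
  -1/13 × log₂(1/13) = 0.2846
  -1/13 × log₂(1/13) = 0.2846
  -1/13 × log₂(1/13) = 0.2846
  -1/13 × log₂(1/13) = 0.2846
  -1/13 × log₂(1/13) = 0.2846
  -1/13 × log₂(1/13) = 0.2846
  -1/13 × log₂(1/13) = 0.2846
  -1/13 × log₂(1/13) = 0.2846
  -1/13 × log₂(1/13) = 0.2846
  -1/13 × log₂(1/13) = 0.2846
  -1/13 × log₂(1/13) = 0.2846
  -1/13 × log₂(1/13) = 0.2846
H(X) = 3.7004 bits


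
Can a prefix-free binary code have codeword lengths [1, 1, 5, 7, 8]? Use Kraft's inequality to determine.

Kraft inequality: Σ 2^(-l_i) ≤ 1 for prefix-free code
Calculating: 2^(-1) + 2^(-1) + 2^(-5) + 2^(-7) + 2^(-8)
= 0.5 + 0.5 + 0.03125 + 0.0078125 + 0.00390625
= 1.0430
Since 1.0430 > 1, prefix-free code does not exist


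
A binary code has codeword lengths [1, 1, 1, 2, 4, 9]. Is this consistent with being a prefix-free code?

Kraft inequality: Σ 2^(-l_i) ≤ 1 for prefix-free code
Calculating: 2^(-1) + 2^(-1) + 2^(-1) + 2^(-2) + 2^(-4) + 2^(-9)
= 0.5 + 0.5 + 0.5 + 0.25 + 0.0625 + 0.001953125
= 1.8145
Since 1.8145 > 1, prefix-free code does not exist


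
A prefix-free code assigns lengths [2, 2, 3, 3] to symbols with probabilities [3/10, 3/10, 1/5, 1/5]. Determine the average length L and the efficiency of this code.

Average length L = Σ p_i × l_i = 2.4000 bits
Entropy H = 1.9710 bits
Efficiency η = H/L × 100% = 82.12%


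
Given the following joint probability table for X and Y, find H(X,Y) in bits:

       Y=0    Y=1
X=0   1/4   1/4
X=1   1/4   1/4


H(X,Y) = -Σ p(x,y) log₂ p(x,y)
  p(0,0)=1/4: -0.2500 × log₂(0.2500) = 0.5000
  p(0,1)=1/4: -0.2500 × log₂(0.2500) = 0.5000
  p(1,0)=1/4: -0.2500 × log₂(0.2500) = 0.5000
  p(1,1)=1/4: -0.2500 × log₂(0.2500) = 0.5000
H(X,Y) = 2.0000 bits


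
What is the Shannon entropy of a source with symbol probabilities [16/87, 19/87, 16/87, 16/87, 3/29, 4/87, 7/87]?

H(X) = -Σ p(x) log₂ p(x)
  -16/87 × log₂(16/87) = 0.4493
  -19/87 × log₂(19/87) = 0.4794
  -16/87 × log₂(16/87) = 0.4493
  -16/87 × log₂(16/87) = 0.4493
  -3/29 × log₂(3/29) = 0.3386
  -4/87 × log₂(4/87) = 0.2043
  -7/87 × log₂(7/87) = 0.2925
H(X) = 2.6626 bits


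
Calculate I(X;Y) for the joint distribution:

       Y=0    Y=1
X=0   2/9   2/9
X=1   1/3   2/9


H(X) = 0.9911, H(Y) = 0.9911, H(X,Y) = 1.9749
I(X;Y) = H(X) + H(Y) - H(X,Y) = 0.0072 bits


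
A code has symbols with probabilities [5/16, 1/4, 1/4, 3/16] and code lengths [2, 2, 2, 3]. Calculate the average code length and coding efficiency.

Average length L = Σ p_i × l_i = 2.1875 bits
Entropy H = 1.9772 bits
Efficiency η = H/L × 100% = 90.39%


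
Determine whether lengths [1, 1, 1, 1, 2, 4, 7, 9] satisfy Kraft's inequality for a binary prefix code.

Kraft inequality: Σ 2^(-l_i) ≤ 1 for prefix-free code
Calculating: 2^(-1) + 2^(-1) + 2^(-1) + 2^(-1) + 2^(-2) + 2^(-4) + 2^(-7) + 2^(-9)
= 0.5 + 0.5 + 0.5 + 0.5 + 0.25 + 0.0625 + 0.0078125 + 0.001953125
= 2.3223
Since 2.3223 > 1, prefix-free code does not exist


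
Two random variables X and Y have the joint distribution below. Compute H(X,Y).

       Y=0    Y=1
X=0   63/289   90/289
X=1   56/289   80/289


H(X,Y) = -Σ p(x,y) log₂ p(x,y)
  p(0,0)=63/289: -0.2180 × log₂(0.2180) = 0.4791
  p(0,1)=90/289: -0.3114 × log₂(0.3114) = 0.5241
  p(1,0)=56/289: -0.1938 × log₂(0.1938) = 0.4588
  p(1,1)=80/289: -0.2768 × log₂(0.2768) = 0.5129
H(X,Y) = 1.9749 bits


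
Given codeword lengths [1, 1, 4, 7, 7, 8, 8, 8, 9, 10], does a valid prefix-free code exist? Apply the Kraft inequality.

Kraft inequality: Σ 2^(-l_i) ≤ 1 for prefix-free code
Calculating: 2^(-1) + 2^(-1) + 2^(-4) + 2^(-7) + 2^(-7) + 2^(-8) + 2^(-8) + 2^(-8) + 2^(-9) + 2^(-10)
= 0.5 + 0.5 + 0.0625 + 0.0078125 + 0.0078125 + 0.00390625 + 0.00390625 + 0.00390625 + 0.001953125 + 0.0009765625
= 1.0928
Since 1.0928 > 1, prefix-free code does not exist


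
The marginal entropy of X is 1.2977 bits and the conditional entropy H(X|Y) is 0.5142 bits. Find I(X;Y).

I(X;Y) = H(X) - H(X|Y)
I(X;Y) = 1.2977 - 0.5142 = 0.7835 bits


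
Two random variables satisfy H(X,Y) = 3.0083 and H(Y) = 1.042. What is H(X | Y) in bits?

Chain rule: H(X,Y) = H(X|Y) + H(Y)
H(X|Y) = H(X,Y) - H(Y) = 3.0083 - 1.042 = 1.9663 bits


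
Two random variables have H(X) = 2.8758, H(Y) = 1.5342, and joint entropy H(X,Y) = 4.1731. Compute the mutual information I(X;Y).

I(X;Y) = H(X) + H(Y) - H(X,Y)
I(X;Y) = 2.8758 + 1.5342 - 4.1731 = 0.2369 bits


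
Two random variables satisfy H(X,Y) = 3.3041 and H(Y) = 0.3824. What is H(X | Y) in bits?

Chain rule: H(X,Y) = H(X|Y) + H(Y)
H(X|Y) = H(X,Y) - H(Y) = 3.3041 - 0.3824 = 2.9217 bits


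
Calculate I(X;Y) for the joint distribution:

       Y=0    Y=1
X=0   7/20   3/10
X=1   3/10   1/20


H(X) = 0.9341, H(Y) = 0.9341, H(X,Y) = 1.7884
I(X;Y) = H(X) + H(Y) - H(X,Y) = 0.0798 bits


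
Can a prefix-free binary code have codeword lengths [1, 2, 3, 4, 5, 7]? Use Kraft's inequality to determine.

Kraft inequality: Σ 2^(-l_i) ≤ 1 for prefix-free code
Calculating: 2^(-1) + 2^(-2) + 2^(-3) + 2^(-4) + 2^(-5) + 2^(-7)
= 0.5 + 0.25 + 0.125 + 0.0625 + 0.03125 + 0.0078125
= 0.9766
Since 0.9766 ≤ 1, prefix-free code exists


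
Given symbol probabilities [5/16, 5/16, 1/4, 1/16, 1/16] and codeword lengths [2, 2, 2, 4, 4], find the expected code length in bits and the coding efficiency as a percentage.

Average length L = Σ p_i × l_i = 2.2500 bits
Entropy H = 2.0488 bits
Efficiency η = H/L × 100% = 91.06%


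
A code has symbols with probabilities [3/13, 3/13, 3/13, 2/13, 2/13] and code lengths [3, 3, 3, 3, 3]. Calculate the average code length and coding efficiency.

Average length L = Σ p_i × l_i = 3.0000 bits
Entropy H = 2.2955 bits
Efficiency η = H/L × 100% = 76.52%


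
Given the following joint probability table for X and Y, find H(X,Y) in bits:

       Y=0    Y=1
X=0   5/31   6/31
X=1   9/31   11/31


H(X,Y) = -Σ p(x,y) log₂ p(x,y)
  p(0,0)=5/31: -0.1613 × log₂(0.1613) = 0.4246
  p(0,1)=6/31: -0.1935 × log₂(0.1935) = 0.4586
  p(1,0)=9/31: -0.2903 × log₂(0.2903) = 0.5180
  p(1,1)=11/31: -0.3548 × log₂(0.3548) = 0.5304
H(X,Y) = 1.9315 bits


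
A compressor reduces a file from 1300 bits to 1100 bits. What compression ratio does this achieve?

Compression ratio = Original / Compressed
= 1300 / 1100 = 1.18:1


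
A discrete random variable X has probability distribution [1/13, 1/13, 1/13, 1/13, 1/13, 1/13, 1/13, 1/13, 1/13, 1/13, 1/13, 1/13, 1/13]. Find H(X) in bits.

H(X) = -Σ p(x) log₂ p(x)
  -1/13 × log₂(1/13) = 0.2846
  -1/13 × log₂(1/13) = 0.2846
  -1/13 × log₂(1/13) = 0.2846
  -1/13 × log₂(1/13) = 0.2846
  -1/13 × log₂(1/13) = 0.2846
  -1/13 × log₂(1/13) = 0.2846
  -1/13 × log₂(1/13) = 0.2846
  -1/13 × log₂(1/13) = 0.2846
  -1/13 × log₂(1/13) = 0.2846
  -1/13 × log₂(1/13) = 0.2846
  -1/13 × log₂(1/13) = 0.2846
  -1/13 × log₂(1/13) = 0.2846
  -1/13 × log₂(1/13) = 0.2846
H(X) = 3.7004 bits


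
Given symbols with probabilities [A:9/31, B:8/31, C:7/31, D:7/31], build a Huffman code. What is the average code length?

Huffman tree construction:
Combine smallest probabilities repeatedly
Resulting codes:
  A: 11 (length 2)
  B: 10 (length 2)
  C: 00 (length 2)
  D: 01 (length 2)
Average length = Σ p(s) × length(s) = 2.0000 bits


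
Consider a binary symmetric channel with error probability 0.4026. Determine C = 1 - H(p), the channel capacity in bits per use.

For BSC with error probability p:
C = 1 - H(p) where H(p) is binary entropy
H(0.4026) = -0.4026 × log₂(0.4026) - 0.5974 × log₂(0.5974)
H(p) = 0.9725
C = 1 - 0.9725 = 0.0275 bits/use


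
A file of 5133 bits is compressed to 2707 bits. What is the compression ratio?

Compression ratio = Original / Compressed
= 5133 / 2707 = 1.90:1


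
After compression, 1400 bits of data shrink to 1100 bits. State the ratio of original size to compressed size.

Compression ratio = Original / Compressed
= 1400 / 1100 = 1.27:1


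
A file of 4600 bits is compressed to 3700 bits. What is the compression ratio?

Compression ratio = Original / Compressed
= 4600 / 3700 = 1.24:1


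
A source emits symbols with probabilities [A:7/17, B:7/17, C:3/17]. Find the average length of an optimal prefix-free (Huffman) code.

Huffman tree construction:
Combine smallest probabilities repeatedly
Resulting codes:
  A: 11 (length 2)
  B: 0 (length 1)
  C: 10 (length 2)
Average length = Σ p(s) × length(s) = 1.5882 bits


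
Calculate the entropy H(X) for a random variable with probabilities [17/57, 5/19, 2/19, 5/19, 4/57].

H(X) = -Σ p(x) log₂ p(x)
  -17/57 × log₂(17/57) = 0.5206
  -5/19 × log₂(5/19) = 0.5068
  -2/19 × log₂(2/19) = 0.3419
  -5/19 × log₂(5/19) = 0.5068
  -4/57 × log₂(4/57) = 0.2690
H(X) = 2.1451 bits


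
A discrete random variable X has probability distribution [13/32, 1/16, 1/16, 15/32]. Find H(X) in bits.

H(X) = -Σ p(x) log₂ p(x)
  -13/32 × log₂(13/32) = 0.5279
  -1/16 × log₂(1/16) = 0.2500
  -1/16 × log₂(1/16) = 0.2500
  -15/32 × log₂(15/32) = 0.5124
H(X) = 1.5403 bits


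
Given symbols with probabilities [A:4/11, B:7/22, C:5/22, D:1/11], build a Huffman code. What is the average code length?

Huffman tree construction:
Combine smallest probabilities repeatedly
Resulting codes:
  A: 0 (length 1)
  B: 10 (length 2)
  C: 111 (length 3)
  D: 110 (length 3)
Average length = Σ p(s) × length(s) = 1.9545 bits


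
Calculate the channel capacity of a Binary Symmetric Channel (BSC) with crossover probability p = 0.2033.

For BSC with error probability p:
C = 1 - H(p) where H(p) is binary entropy
H(0.2033) = -0.2033 × log₂(0.2033) - 0.7967 × log₂(0.7967)
H(p) = 0.7285
C = 1 - 0.7285 = 0.2715 bits/use


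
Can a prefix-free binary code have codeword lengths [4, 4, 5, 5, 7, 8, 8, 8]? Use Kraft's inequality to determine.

Kraft inequality: Σ 2^(-l_i) ≤ 1 for prefix-free code
Calculating: 2^(-4) + 2^(-4) + 2^(-5) + 2^(-5) + 2^(-7) + 2^(-8) + 2^(-8) + 2^(-8)
= 0.0625 + 0.0625 + 0.03125 + 0.03125 + 0.0078125 + 0.00390625 + 0.00390625 + 0.00390625
= 0.2070
Since 0.2070 ≤ 1, prefix-free code exists


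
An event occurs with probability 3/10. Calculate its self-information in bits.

Information content I(x) = -log₂(p(x))
I = -log₂(3/10) = -log₂(0.3000)
I = 1.7370 bits


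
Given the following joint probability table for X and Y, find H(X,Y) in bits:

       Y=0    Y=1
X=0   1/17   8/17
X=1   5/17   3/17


H(X,Y) = -Σ p(x,y) log₂ p(x,y)
  p(0,0)=1/17: -0.0588 × log₂(0.0588) = 0.2404
  p(0,1)=8/17: -0.4706 × log₂(0.4706) = 0.5117
  p(1,0)=5/17: -0.2941 × log₂(0.2941) = 0.5193
  p(1,1)=3/17: -0.1765 × log₂(0.1765) = 0.4416
H(X,Y) = 1.7131 bits


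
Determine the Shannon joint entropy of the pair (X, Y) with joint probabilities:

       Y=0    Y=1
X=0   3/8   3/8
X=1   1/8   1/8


H(X,Y) = -Σ p(x,y) log₂ p(x,y)
  p(0,0)=3/8: -0.3750 × log₂(0.3750) = 0.5306
  p(0,1)=3/8: -0.3750 × log₂(0.3750) = 0.5306
  p(1,0)=1/8: -0.1250 × log₂(0.1250) = 0.3750
  p(1,1)=1/8: -0.1250 × log₂(0.1250) = 0.3750
H(X,Y) = 1.8113 bits


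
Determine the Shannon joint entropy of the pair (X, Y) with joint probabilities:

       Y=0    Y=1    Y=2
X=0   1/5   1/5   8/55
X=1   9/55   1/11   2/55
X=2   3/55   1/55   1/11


H(X,Y) = -Σ p(x,y) log₂ p(x,y)
  p(0,0)=1/5: -0.2000 × log₂(0.2000) = 0.4644
  p(0,1)=1/5: -0.2000 × log₂(0.2000) = 0.4644
  p(0,2)=8/55: -0.1455 × log₂(0.1455) = 0.4046
  p(1,0)=9/55: -0.1636 × log₂(0.1636) = 0.4273
  p(1,1)=1/11: -0.0909 × log₂(0.0909) = 0.3145
  p(1,2)=2/55: -0.0364 × log₂(0.0364) = 0.1739
  p(2,0)=3/55: -0.0545 × log₂(0.0545) = 0.2289
  p(2,1)=1/55: -0.0182 × log₂(0.0182) = 0.1051
  p(2,2)=1/11: -0.0909 × log₂(0.0909) = 0.3145
H(X,Y) = 2.8975 bits


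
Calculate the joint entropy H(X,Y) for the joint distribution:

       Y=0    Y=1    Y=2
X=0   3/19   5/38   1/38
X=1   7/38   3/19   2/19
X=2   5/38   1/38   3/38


H(X,Y) = -Σ p(x,y) log₂ p(x,y)
  p(0,0)=3/19: -0.1579 × log₂(0.1579) = 0.4205
  p(0,1)=5/38: -0.1316 × log₂(0.1316) = 0.3850
  p(0,2)=1/38: -0.0263 × log₂(0.0263) = 0.1381
  p(1,0)=7/38: -0.1842 × log₂(0.1842) = 0.4496
  p(1,1)=3/19: -0.1579 × log₂(0.1579) = 0.4205
  p(1,2)=2/19: -0.1053 × log₂(0.1053) = 0.3419
  p(2,0)=5/38: -0.1316 × log₂(0.1316) = 0.3850
  p(2,1)=1/38: -0.0263 × log₂(0.0263) = 0.1381
  p(2,2)=3/38: -0.0789 × log₂(0.0789) = 0.2892
H(X,Y) = 2.9678 bits


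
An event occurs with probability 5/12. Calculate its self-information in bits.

Information content I(x) = -log₂(p(x))
I = -log₂(5/12) = -log₂(0.4167)
I = 1.2630 bits


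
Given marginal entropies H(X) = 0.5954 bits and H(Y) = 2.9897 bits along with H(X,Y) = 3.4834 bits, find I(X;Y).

I(X;Y) = H(X) + H(Y) - H(X,Y)
I(X;Y) = 0.5954 + 2.9897 - 3.4834 = 0.1017 bits


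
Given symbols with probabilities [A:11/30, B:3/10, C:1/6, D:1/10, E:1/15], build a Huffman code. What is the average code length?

Huffman tree construction:
Combine smallest probabilities repeatedly
Resulting codes:
  A: 0 (length 1)
  B: 10 (length 2)
  C: 110 (length 3)
  D: 1111 (length 4)
  E: 1110 (length 4)
Average length = Σ p(s) × length(s) = 2.1333 bits


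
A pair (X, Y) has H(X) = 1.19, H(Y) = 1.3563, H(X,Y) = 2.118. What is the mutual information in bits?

I(X;Y) = H(X) + H(Y) - H(X,Y)
I(X;Y) = 1.19 + 1.3563 - 2.118 = 0.4283 bits


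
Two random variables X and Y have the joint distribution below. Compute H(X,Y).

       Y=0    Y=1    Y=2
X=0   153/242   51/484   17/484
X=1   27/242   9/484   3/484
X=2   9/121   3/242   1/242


H(X,Y) = -Σ p(x,y) log₂ p(x,y)
  p(0,0)=153/242: -0.6322 × log₂(0.6322) = 0.4182
  p(0,1)=51/484: -0.1054 × log₂(0.1054) = 0.3421
  p(0,2)=17/484: -0.0351 × log₂(0.0351) = 0.1697
  p(1,0)=27/242: -0.1116 × log₂(0.1116) = 0.3530
  p(1,1)=9/484: -0.0186 × log₂(0.0186) = 0.1069
  p(1,2)=3/484: -0.0062 × log₂(0.0062) = 0.0455
  p(2,0)=9/121: -0.0744 × log₂(0.0744) = 0.2788
  p(2,1)=3/242: -0.0124 × log₂(0.0124) = 0.0785
  p(2,2)=1/242: -0.0041 × log₂(0.0041) = 0.0327
H(X,Y) = 1.8254 bits


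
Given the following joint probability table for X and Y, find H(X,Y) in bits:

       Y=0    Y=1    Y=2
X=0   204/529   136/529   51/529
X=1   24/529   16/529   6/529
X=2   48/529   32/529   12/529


H(X,Y) = -Σ p(x,y) log₂ p(x,y)
  p(0,0)=204/529: -0.3856 × log₂(0.3856) = 0.5301
  p(0,1)=136/529: -0.2571 × log₂(0.2571) = 0.5038
  p(0,2)=51/529: -0.0964 × log₂(0.0964) = 0.3253
  p(1,0)=24/529: -0.0454 × log₂(0.0454) = 0.2024
  p(1,1)=16/529: -0.0302 × log₂(0.0302) = 0.1527
  p(1,2)=6/529: -0.0113 × log₂(0.0113) = 0.0733
  p(2,0)=48/529: -0.0907 × log₂(0.0907) = 0.3141
  p(2,1)=32/529: -0.0605 × log₂(0.0605) = 0.2448
  p(2,2)=12/529: -0.0227 × log₂(0.0227) = 0.1239
H(X,Y) = 2.4705 bits


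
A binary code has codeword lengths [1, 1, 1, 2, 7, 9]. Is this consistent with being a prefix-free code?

Kraft inequality: Σ 2^(-l_i) ≤ 1 for prefix-free code
Calculating: 2^(-1) + 2^(-1) + 2^(-1) + 2^(-2) + 2^(-7) + 2^(-9)
= 0.5 + 0.5 + 0.5 + 0.25 + 0.0078125 + 0.001953125
= 1.7598
Since 1.7598 > 1, prefix-free code does not exist


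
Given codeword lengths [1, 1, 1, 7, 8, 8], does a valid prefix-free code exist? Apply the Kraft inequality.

Kraft inequality: Σ 2^(-l_i) ≤ 1 for prefix-free code
Calculating: 2^(-1) + 2^(-1) + 2^(-1) + 2^(-7) + 2^(-8) + 2^(-8)
= 0.5 + 0.5 + 0.5 + 0.0078125 + 0.00390625 + 0.00390625
= 1.5156
Since 1.5156 > 1, prefix-free code does not exist


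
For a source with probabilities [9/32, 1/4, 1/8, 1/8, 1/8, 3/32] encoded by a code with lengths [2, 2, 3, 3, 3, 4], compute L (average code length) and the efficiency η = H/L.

Average length L = Σ p_i × l_i = 2.5625 bits
Entropy H = 2.4599 bits
Efficiency η = H/L × 100% = 95.99%


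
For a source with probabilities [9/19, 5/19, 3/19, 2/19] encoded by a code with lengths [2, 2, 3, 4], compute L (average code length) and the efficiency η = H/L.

Average length L = Σ p_i × l_i = 2.3684 bits
Entropy H = 1.7798 bits
Efficiency η = H/L × 100% = 75.15%


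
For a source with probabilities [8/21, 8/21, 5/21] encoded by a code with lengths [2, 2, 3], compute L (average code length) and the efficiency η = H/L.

Average length L = Σ p_i × l_i = 2.2381 bits
Entropy H = 1.5538 bits
Efficiency η = H/L × 100% = 69.42%


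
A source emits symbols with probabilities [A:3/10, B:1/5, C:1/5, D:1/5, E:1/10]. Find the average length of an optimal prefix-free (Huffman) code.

Huffman tree construction:
Combine smallest probabilities repeatedly
Resulting codes:
  A: 10 (length 2)
  B: 111 (length 3)
  C: 00 (length 2)
  D: 01 (length 2)
  E: 110 (length 3)
Average length = Σ p(s) × length(s) = 2.3000 bits


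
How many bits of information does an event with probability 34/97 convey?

Information content I(x) = -log₂(p(x))
I = -log₂(34/97) = -log₂(0.3505)
I = 1.5125 bits


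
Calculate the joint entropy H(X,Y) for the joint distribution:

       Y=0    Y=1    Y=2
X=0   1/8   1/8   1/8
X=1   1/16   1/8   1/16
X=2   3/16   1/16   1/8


H(X,Y) = -Σ p(x,y) log₂ p(x,y)
  p(0,0)=1/8: -0.1250 × log₂(0.1250) = 0.3750
  p(0,1)=1/8: -0.1250 × log₂(0.1250) = 0.3750
  p(0,2)=1/8: -0.1250 × log₂(0.1250) = 0.3750
  p(1,0)=1/16: -0.0625 × log₂(0.0625) = 0.2500
  p(1,1)=1/8: -0.1250 × log₂(0.1250) = 0.3750
  p(1,2)=1/16: -0.0625 × log₂(0.0625) = 0.2500
  p(2,0)=3/16: -0.1875 × log₂(0.1875) = 0.4528
  p(2,1)=1/16: -0.0625 × log₂(0.0625) = 0.2500
  p(2,2)=1/8: -0.1250 × log₂(0.1250) = 0.3750
H(X,Y) = 3.0778 bits


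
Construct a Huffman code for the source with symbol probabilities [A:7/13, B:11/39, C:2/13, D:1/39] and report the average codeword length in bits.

Huffman tree construction:
Combine smallest probabilities repeatedly
Resulting codes:
  A: 1 (length 1)
  B: 01 (length 2)
  C: 001 (length 3)
  D: 000 (length 3)
Average length = Σ p(s) × length(s) = 1.6410 bits


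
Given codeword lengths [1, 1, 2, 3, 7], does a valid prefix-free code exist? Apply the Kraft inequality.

Kraft inequality: Σ 2^(-l_i) ≤ 1 for prefix-free code
Calculating: 2^(-1) + 2^(-1) + 2^(-2) + 2^(-3) + 2^(-7)
= 0.5 + 0.5 + 0.25 + 0.125 + 0.0078125
= 1.3828
Since 1.3828 > 1, prefix-free code does not exist


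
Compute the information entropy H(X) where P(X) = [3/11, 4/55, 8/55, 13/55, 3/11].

H(X) = -Σ p(x) log₂ p(x)
  -3/11 × log₂(3/11) = 0.5112
  -4/55 × log₂(4/55) = 0.2750
  -8/55 × log₂(8/55) = 0.4046
  -13/55 × log₂(13/55) = 0.4919
  -3/11 × log₂(3/11) = 0.5112
H(X) = 2.1939 bits


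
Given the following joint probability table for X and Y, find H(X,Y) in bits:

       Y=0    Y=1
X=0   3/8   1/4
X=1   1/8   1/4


H(X,Y) = -Σ p(x,y) log₂ p(x,y)
  p(0,0)=3/8: -0.3750 × log₂(0.3750) = 0.5306
  p(0,1)=1/4: -0.2500 × log₂(0.2500) = 0.5000
  p(1,0)=1/8: -0.1250 × log₂(0.1250) = 0.3750
  p(1,1)=1/4: -0.2500 × log₂(0.2500) = 0.5000
H(X,Y) = 1.9056 bits
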